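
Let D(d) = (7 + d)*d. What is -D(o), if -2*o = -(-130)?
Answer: -3770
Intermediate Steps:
o = -65 (o = -(-13)*(-5*1) = -(-13)*(-5) = -½*130 = -65)
D(d) = d*(7 + d)
-D(o) = -(-65)*(7 - 65) = -(-65)*(-58) = -1*3770 = -3770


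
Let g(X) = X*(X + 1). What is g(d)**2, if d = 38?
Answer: 2196324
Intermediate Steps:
g(X) = X*(1 + X)
g(d)**2 = (38*(1 + 38))**2 = (38*39)**2 = 1482**2 = 2196324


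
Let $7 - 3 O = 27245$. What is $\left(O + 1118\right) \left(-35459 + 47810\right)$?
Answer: $-98330428$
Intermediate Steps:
$O = - \frac{27238}{3}$ ($O = \frac{7}{3} - \frac{27245}{3} = - \frac{27238}{3} \approx -9079.3$)
$\left(O + 1118\right) \left(-35459 + 47810\right) = \left(- \frac{27238}{3} + 1118\right) \left(-35459 + 47810\right) = \left(- \frac{23884}{3}\right) 12351 = -98330428$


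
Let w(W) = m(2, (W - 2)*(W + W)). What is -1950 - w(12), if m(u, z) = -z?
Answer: -1710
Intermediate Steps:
w(W) = -2*W*(-2 + W) (w(W) = -(W - 2)*(W + W) = -(-2 + W)*2*W = -2*W*(-2 + W))
-1950 - w(12) = -1950 - 2*12*(2 - 1*12) = -1950 - 2*12*(2 - 12) = -1950 - 2*12*(-10) = -1950 - 1*(-240) = -1950 + 240 = -1710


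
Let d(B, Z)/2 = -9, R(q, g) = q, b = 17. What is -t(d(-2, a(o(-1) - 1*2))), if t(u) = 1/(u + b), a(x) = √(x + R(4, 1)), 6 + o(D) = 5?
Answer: 1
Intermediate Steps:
o(D) = -1 (o(D) = -6 + 5 = -1)
a(x) = √(4 + x) (a(x) = √(x + 4) = √(4 + x))
d(B, Z) = -18 (d(B, Z) = 2*(-9) = -18)
t(u) = 1/(17 + u) (t(u) = 1/(u + 17) = 1/(17 + u))
-t(d(-2, a(o(-1) - 1*2))) = -1/(17 - 18) = -1/(-1) = -1*(-1) = 1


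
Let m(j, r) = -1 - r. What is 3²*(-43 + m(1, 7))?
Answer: -459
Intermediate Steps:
3²*(-43 + m(1, 7)) = 3²*(-43 + (-1 - 1*7)) = 9*(-43 + (-1 - 7)) = 9*(-43 - 8) = 9*(-51) = -459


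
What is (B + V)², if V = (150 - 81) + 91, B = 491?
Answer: 423801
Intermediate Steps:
V = 160 (V = 69 + 91 = 160)
(B + V)² = (491 + 160)² = 651² = 423801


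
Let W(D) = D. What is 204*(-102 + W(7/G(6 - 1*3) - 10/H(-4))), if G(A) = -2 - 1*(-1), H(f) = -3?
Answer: -21556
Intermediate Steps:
G(A) = -1 (G(A) = -2 + 1 = -1)
204*(-102 + W(7/G(6 - 1*3) - 10/H(-4))) = 204*(-102 + (7/(-1) - 10/(-3))) = 204*(-102 + (7*(-1) - 10*(-⅓))) = 204*(-102 + (-7 + 10/3)) = 204*(-102 - 11/3) = 204*(-317/3) = -21556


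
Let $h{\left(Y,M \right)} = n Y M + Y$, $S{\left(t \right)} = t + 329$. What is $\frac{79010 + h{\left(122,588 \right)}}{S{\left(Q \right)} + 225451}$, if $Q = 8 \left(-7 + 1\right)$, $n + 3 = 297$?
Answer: $\frac{5292379}{56433} \approx 93.782$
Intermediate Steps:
$n = 294$ ($n = -3 + 297 = 294$)
$Q = -48$ ($Q = 8 \left(-6\right) = -48$)
$S{\left(t \right)} = 329 + t$
$h{\left(Y,M \right)} = Y + 294 M Y$ ($h{\left(Y,M \right)} = 294 Y M + Y = 294 M Y + Y = Y + 294 M Y$)
$\frac{79010 + h{\left(122,588 \right)}}{S{\left(Q \right)} + 225451} = \frac{79010 + 122 \left(1 + 294 \cdot 588\right)}{\left(329 - 48\right) + 225451} = \frac{79010 + 122 \left(1 + 172872\right)}{281 + 225451} = \frac{79010 + 122 \cdot 172873}{225732} = \left(79010 + 21090506\right) \frac{1}{225732} = 21169516 \cdot \frac{1}{225732} = \frac{5292379}{56433}$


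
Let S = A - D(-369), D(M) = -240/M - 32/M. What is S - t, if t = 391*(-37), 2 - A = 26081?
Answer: -4285100/369 ≈ -11613.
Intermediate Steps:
A = -26079 (A = 2 - 1*26081 = 2 - 26081 = -26079)
D(M) = -272/M
t = -14467
S = -9623423/369 (S = -26079 - (-272)/(-369) = -26079 - (-272)*(-1)/369 = -26079 - 1*272/369 = -26079 - 272/369 = -9623423/369 ≈ -26080.)
S - t = -9623423/369 - 1*(-14467) = -9623423/369 + 14467 = -4285100/369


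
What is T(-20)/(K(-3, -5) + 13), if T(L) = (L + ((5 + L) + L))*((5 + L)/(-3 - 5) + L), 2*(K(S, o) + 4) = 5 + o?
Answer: 7975/72 ≈ 110.76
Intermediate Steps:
K(S, o) = -3/2 + o/2 (K(S, o) = -4 + (5 + o)/2 = -4 + (5/2 + o/2) = -3/2 + o/2)
T(L) = (5 + 3*L)*(-5/8 + 7*L/8) (T(L) = (L + (5 + 2*L))*((5 + L)/(-8) + L) = (5 + 3*L)*((5 + L)*(-⅛) + L) = (5 + 3*L)*((-5/8 - L/8) + L) = (5 + 3*L)*(-5/8 + 7*L/8))
T(-20)/(K(-3, -5) + 13) = (-25/8 + (5/2)*(-20) + (21/8)*(-20)²)/((-3/2 + (½)*(-5)) + 13) = (-25/8 - 50 + (21/8)*400)/((-3/2 - 5/2) + 13) = (-25/8 - 50 + 1050)/(-4 + 13) = (7975/8)/9 = (⅑)*(7975/8) = 7975/72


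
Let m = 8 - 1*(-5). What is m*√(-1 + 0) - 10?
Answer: -10 + 13*I ≈ -10.0 + 13.0*I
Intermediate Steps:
m = 13 (m = 8 + 5 = 13)
m*√(-1 + 0) - 10 = 13*√(-1 + 0) - 10 = 13*√(-1) - 10 = 13*I - 10 = -10 + 13*I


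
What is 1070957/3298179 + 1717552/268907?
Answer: 5952781771807/886903420353 ≈ 6.7119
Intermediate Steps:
1070957/3298179 + 1717552/268907 = 5952781771807/886903420353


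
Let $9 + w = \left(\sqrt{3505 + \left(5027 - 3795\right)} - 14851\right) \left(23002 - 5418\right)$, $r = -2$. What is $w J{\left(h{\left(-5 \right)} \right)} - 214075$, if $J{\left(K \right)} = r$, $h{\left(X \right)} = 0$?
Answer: $522065911 - 35168 \sqrt{4737} \approx 5.1965 \cdot 10^{8}$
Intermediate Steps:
$J{\left(K \right)} = -2$
$w = -261139993 + 17584 \sqrt{4737}$ ($w = -9 + \left(\sqrt{3505 + \left(5027 - 3795\right)} - 14851\right) \left(23002 - 5418\right) = -9 + \left(\sqrt{3505 + \left(5027 - 3795\right)} - 14851\right) 17584 = -9 + \left(\sqrt{3505 + 1232} - 14851\right) 17584 = -9 + \left(\sqrt{4737} - 14851\right) 17584 = -9 + \left(-14851 + \sqrt{4737}\right) 17584 = -9 - \left(261139984 - 17584 \sqrt{4737}\right) = -261139993 + 17584 \sqrt{4737} \approx -2.5993 \cdot 10^{8}$)
$w J{\left(h{\left(-5 \right)} \right)} - 214075 = \left(-261139993 + 17584 \sqrt{4737}\right) \left(-2\right) - 214075 = \left(522279986 - 35168 \sqrt{4737}\right) - 214075 = 522065911 - 35168 \sqrt{4737}$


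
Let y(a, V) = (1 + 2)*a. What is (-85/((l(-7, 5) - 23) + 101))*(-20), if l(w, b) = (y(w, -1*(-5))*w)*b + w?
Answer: 850/403 ≈ 2.1092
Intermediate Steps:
y(a, V) = 3*a
l(w, b) = w + 3*b*w² (l(w, b) = ((3*w)*w)*b + w = (3*w²)*b + w = 3*b*w² + w = w + 3*b*w²)
(-85/((l(-7, 5) - 23) + 101))*(-20) = (-85/((-7*(1 + 3*5*(-7)) - 23) + 101))*(-20) = (-85/((-7*(1 - 105) - 23) + 101))*(-20) = (-85/((-7*(-104) - 23) + 101))*(-20) = (-85/((728 - 23) + 101))*(-20) = (-85/(705 + 101))*(-20) = (-85/806)*(-20) = ((1/806)*(-85))*(-20) = -85/806*(-20) = 850/403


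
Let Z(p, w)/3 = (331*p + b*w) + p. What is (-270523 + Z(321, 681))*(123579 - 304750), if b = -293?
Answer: 99536434426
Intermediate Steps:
Z(p, w) = -879*w + 996*p (Z(p, w) = 3*((331*p - 293*w) + p) = 3*((-293*w + 331*p) + p) = 3*(-293*w + 332*p) = -879*w + 996*p)
(-270523 + Z(321, 681))*(123579 - 304750) = (-270523 + (-879*681 + 996*321))*(123579 - 304750) = (-270523 + (-598599 + 319716))*(-181171) = (-270523 - 278883)*(-181171) = -549406*(-181171) = 99536434426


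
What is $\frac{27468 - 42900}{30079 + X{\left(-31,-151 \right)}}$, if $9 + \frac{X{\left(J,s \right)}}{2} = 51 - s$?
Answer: $- \frac{5144}{10155} \approx -0.50655$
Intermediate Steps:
$X{\left(J,s \right)} = 84 - 2 s$ ($X{\left(J,s \right)} = -18 + 2 \left(51 - s\right) = -18 - \left(-102 + 2 s\right) = 84 - 2 s$)
$\frac{27468 - 42900}{30079 + X{\left(-31,-151 \right)}} = \frac{27468 - 42900}{30079 + \left(84 - -302\right)} = - \frac{15432}{30079 + \left(84 + 302\right)} = - \frac{15432}{30079 + 386} = - \frac{15432}{30465} = \left(-15432\right) \frac{1}{30465} = - \frac{5144}{10155}$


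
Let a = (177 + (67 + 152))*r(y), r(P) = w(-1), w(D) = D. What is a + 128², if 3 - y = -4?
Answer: 15988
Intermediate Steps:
y = 7 (y = 3 - 1*(-4) = 3 + 4 = 7)
r(P) = -1
a = -396 (a = (177 + (67 + 152))*(-1) = (177 + 219)*(-1) = 396*(-1) = -396)
a + 128² = -396 + 128² = -396 + 16384 = 15988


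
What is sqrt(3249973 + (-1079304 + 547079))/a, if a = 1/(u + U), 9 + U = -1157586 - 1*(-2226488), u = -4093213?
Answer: -18145920*sqrt(75493) ≈ -4.9858e+9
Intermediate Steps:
U = 1068893 (U = -9 + (-1157586 - 1*(-2226488)) = -9 + (-1157586 + 2226488) = -9 + 1068902 = 1068893)
a = -1/3024320 (a = 1/(-4093213 + 1068893) = 1/(-3024320) = -1/3024320 ≈ -3.3065e-7)
sqrt(3249973 + (-1079304 + 547079))/a = sqrt(3249973 + (-1079304 + 547079))/(-1/3024320) = sqrt(3249973 - 532225)*(-3024320) = sqrt(2717748)*(-3024320) = (6*sqrt(75493))*(-3024320) = -18145920*sqrt(75493)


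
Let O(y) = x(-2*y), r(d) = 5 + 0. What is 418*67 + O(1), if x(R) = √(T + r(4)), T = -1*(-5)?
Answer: 28006 + √10 ≈ 28009.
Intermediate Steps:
r(d) = 5
T = 5
x(R) = √10 (x(R) = √(5 + 5) = √10)
O(y) = √10
418*67 + O(1) = 418*67 + √10 = 28006 + √10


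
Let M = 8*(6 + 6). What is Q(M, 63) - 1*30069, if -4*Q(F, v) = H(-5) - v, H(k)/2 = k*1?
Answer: -120203/4 ≈ -30051.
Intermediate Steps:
H(k) = 2*k (H(k) = 2*(k*1) = 2*k)
M = 96 (M = 8*12 = 96)
Q(F, v) = 5/2 + v/4 (Q(F, v) = -(2*(-5) - v)/4 = -(-10 - v)/4 = 5/2 + v/4)
Q(M, 63) - 1*30069 = (5/2 + (¼)*63) - 1*30069 = (5/2 + 63/4) - 30069 = 73/4 - 30069 = -120203/4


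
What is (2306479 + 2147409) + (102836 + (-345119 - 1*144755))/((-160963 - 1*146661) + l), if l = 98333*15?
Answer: 5199339301410/1167371 ≈ 4.4539e+6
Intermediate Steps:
l = 1474995
(2306479 + 2147409) + (102836 + (-345119 - 1*144755))/((-160963 - 1*146661) + l) = (2306479 + 2147409) + (102836 + (-345119 - 1*144755))/((-160963 - 1*146661) + 1474995) = 4453888 + (102836 + (-345119 - 144755))/((-160963 - 146661) + 1474995) = 4453888 + (102836 - 489874)/(-307624 + 1474995) = 4453888 - 387038/1167371 = 5199339301410/1167371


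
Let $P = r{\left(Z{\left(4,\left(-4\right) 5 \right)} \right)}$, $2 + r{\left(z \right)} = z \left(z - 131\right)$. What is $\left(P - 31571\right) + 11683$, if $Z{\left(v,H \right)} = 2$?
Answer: $-20148$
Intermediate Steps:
$r{\left(z \right)} = -2 + z \left(-131 + z\right)$ ($r{\left(z \right)} = -2 + z \left(z - 131\right) = -2 + z \left(-131 + z\right)$)
$P = -260$ ($P = -2 + 2^{2} - 262 = -2 + 4 - 262 = -260$)
$\left(P - 31571\right) + 11683 = \left(-260 - 31571\right) + 11683 = -31831 + 11683 = -20148$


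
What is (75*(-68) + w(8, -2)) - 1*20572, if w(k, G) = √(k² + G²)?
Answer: -25672 + 2*√17 ≈ -25664.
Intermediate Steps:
w(k, G) = √(G² + k²)
(75*(-68) + w(8, -2)) - 1*20572 = (75*(-68) + √((-2)² + 8²)) - 1*20572 = (-5100 + √(4 + 64)) - 20572 = (-5100 + √68) - 20572 = (-5100 + 2*√17) - 20572 = -25672 + 2*√17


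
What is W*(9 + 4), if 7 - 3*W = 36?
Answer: -377/3 ≈ -125.67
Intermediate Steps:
W = -29/3 (W = 7/3 - ⅓*36 = 7/3 - 12 = -29/3 ≈ -9.6667)
W*(9 + 4) = -29*(9 + 4)/3 = -29/3*13 = -377/3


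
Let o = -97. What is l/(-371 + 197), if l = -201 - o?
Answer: 52/87 ≈ 0.59770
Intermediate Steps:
l = -104 (l = -201 - 1*(-97) = -201 + 97 = -104)
l/(-371 + 197) = -104/(-371 + 197) = -104/(-174) = -104*(-1/174) = 52/87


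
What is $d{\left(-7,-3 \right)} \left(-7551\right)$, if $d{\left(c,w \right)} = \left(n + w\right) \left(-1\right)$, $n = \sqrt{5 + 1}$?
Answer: $-22653 + 7551 \sqrt{6} \approx -4156.9$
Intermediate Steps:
$n = \sqrt{6} \approx 2.4495$
$d{\left(c,w \right)} = - w - \sqrt{6}$ ($d{\left(c,w \right)} = \left(\sqrt{6} + w\right) \left(-1\right) = \left(w + \sqrt{6}\right) \left(-1\right) = - w - \sqrt{6}$)
$d{\left(-7,-3 \right)} \left(-7551\right) = \left(\left(-1\right) \left(-3\right) - \sqrt{6}\right) \left(-7551\right) = \left(3 - \sqrt{6}\right) \left(-7551\right) = -22653 + 7551 \sqrt{6}$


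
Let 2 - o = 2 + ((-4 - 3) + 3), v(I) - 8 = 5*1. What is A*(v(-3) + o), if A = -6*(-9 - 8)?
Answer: 1734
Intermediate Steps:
v(I) = 13 (v(I) = 8 + 5*1 = 8 + 5 = 13)
o = 4 (o = 2 - (2 + ((-4 - 3) + 3)) = 2 - (2 + (-7 + 3)) = 2 - (2 - 4) = 2 - 1*(-2) = 2 + 2 = 4)
A = 102 (A = -6*(-17) = 102)
A*(v(-3) + o) = 102*(13 + 4) = 102*17 = 1734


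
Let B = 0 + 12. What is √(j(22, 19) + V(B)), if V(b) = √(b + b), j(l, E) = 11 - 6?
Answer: √(5 + 2*√6) ≈ 3.1463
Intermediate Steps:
j(l, E) = 5
B = 12
V(b) = √2*√b (V(b) = √(2*b) = √2*√b)
√(j(22, 19) + V(B)) = √(5 + √2*√12) = √(5 + √2*(2*√3)) = √(5 + 2*√6)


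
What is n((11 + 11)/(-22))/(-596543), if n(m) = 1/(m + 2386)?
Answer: -1/1422755055 ≈ -7.0286e-10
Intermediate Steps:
n(m) = 1/(2386 + m)
n((11 + 11)/(-22))/(-596543) = 1/((2386 + (11 + 11)/(-22))*(-596543)) = -1/596543/(2386 + 22*(-1/22)) = -1/596543/(2386 - 1) = -1/596543/2385 = (1/2385)*(-1/596543) = -1/1422755055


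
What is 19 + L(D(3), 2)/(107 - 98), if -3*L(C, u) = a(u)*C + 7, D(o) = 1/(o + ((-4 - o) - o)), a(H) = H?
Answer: 3544/189 ≈ 18.751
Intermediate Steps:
D(o) = 1/(-4 - o) (D(o) = 1/(o + (-4 - 2*o)) = 1/(-4 - o))
L(C, u) = -7/3 - C*u/3 (L(C, u) = -(u*C + 7)/3 = -(C*u + 7)/3 = -(7 + C*u)/3 = -7/3 - C*u/3)
19 + L(D(3), 2)/(107 - 98) = 19 + (-7/3 - ⅓*(-1/(4 + 3))*2)/(107 - 98) = 19 + (-7/3 - ⅓*(-1/7)*2)/9 = 19 + (-7/3 - ⅓*(-1*⅐)*2)/9 = 19 + (-7/3 - ⅓*(-⅐)*2)/9 = 19 + (-7/3 + 2/21)/9 = 19 + (⅑)*(-47/21) = 19 - 47/189 = 3544/189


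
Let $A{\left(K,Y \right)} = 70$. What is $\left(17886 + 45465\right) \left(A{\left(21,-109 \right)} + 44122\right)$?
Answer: $2799607392$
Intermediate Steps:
$\left(17886 + 45465\right) \left(A{\left(21,-109 \right)} + 44122\right) = \left(17886 + 45465\right) \left(70 + 44122\right) = 63351 \cdot 44192 = 2799607392$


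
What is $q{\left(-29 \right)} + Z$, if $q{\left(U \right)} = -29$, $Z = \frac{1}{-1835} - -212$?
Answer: $\frac{335804}{1835} \approx 183.0$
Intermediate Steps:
$Z = \frac{389019}{1835}$ ($Z = - \frac{1}{1835} + 212 = \frac{389019}{1835} \approx 212.0$)
$q{\left(-29 \right)} + Z = -29 + \frac{389019}{1835} = \frac{335804}{1835}$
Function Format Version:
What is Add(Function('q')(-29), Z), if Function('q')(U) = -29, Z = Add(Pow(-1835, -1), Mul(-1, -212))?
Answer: Rational(335804, 1835) ≈ 183.00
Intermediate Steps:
Z = Rational(389019, 1835) (Z = Add(Rational(-1, 1835), 212) = Rational(389019, 1835) ≈ 212.00)
Add(Function('q')(-29), Z) = Add(-29, Rational(389019, 1835)) = Rational(335804, 1835)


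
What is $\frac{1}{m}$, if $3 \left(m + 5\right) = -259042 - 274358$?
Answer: $- \frac{1}{177805} \approx -5.6241 \cdot 10^{-6}$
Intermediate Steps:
$m = -177805$ ($m = -5 + \frac{-259042 - 274358}{3} = -5 + \frac{1}{3} \left(-533400\right) = -5 - 177800 = -177805$)
$\frac{1}{m} = \frac{1}{-177805} = - \frac{1}{177805}$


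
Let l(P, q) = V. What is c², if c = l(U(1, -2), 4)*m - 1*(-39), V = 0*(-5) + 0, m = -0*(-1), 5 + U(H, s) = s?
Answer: 1521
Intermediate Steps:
U(H, s) = -5 + s
m = 0 (m = -4*0 = 0)
V = 0 (V = 0 + 0 = 0)
l(P, q) = 0
c = 39 (c = 0*0 - 1*(-39) = 0 + 39 = 39)
c² = 39² = 1521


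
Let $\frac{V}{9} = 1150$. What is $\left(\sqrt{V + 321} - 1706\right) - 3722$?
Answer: $-5428 + \sqrt{10671} \approx -5324.7$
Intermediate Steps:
$V = 10350$ ($V = 9 \cdot 1150 = 10350$)
$\left(\sqrt{V + 321} - 1706\right) - 3722 = \left(\sqrt{10350 + 321} - 1706\right) - 3722 = \left(\sqrt{10671} - 1706\right) - 3722 = \left(-1706 + \sqrt{10671}\right) - 3722 = -5428 + \sqrt{10671}$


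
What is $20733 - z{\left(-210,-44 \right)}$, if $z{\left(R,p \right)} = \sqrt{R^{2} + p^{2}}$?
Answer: $20733 - 2 \sqrt{11509} \approx 20518.0$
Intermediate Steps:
$20733 - z{\left(-210,-44 \right)} = 20733 - \sqrt{\left(-210\right)^{2} + \left(-44\right)^{2}} = 20733 - \sqrt{44100 + 1936} = 20733 - \sqrt{46036} = 20733 - 2 \sqrt{11509}$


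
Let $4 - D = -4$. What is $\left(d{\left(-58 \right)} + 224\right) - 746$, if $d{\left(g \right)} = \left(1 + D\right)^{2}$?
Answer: $-441$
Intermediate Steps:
$D = 8$ ($D = 4 - -4 = 4 + 4 = 8$)
$d{\left(g \right)} = 81$ ($d{\left(g \right)} = \left(1 + 8\right)^{2} = 9^{2} = 81$)
$\left(d{\left(-58 \right)} + 224\right) - 746 = \left(81 + 224\right) - 746 = 305 - 746 = -441$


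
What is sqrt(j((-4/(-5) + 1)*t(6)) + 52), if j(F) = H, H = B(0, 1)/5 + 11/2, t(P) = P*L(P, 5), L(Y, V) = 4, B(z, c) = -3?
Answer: sqrt(5690)/10 ≈ 7.5432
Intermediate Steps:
t(P) = 4*P (t(P) = P*4 = 4*P)
H = 49/10 (H = -3/5 + 11/2 = 49/10 ≈ 4.9000)
j(F) = 49/10
sqrt(j((-4/(-5) + 1)*t(6)) + 52) = sqrt(49/10 + 52) = sqrt(569/10) = sqrt(5690)/10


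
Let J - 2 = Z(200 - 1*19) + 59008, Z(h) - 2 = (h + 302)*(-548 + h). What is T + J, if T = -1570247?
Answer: -1688496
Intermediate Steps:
Z(h) = 2 + (-548 + h)*(302 + h) (Z(h) = 2 + (h + 302)*(-548 + h) = 2 + (302 + h)*(-548 + h) = 2 + (-548 + h)*(302 + h))
J = -118249 (J = 2 + ((-165494 + (200 - 1*19)² - 246*(200 - 1*19)) + 59008) = 2 + ((-165494 + (200 - 19)² - 246*(200 - 19)) + 59008) = 2 + ((-165494 + 181² - 246*181) + 59008) = 2 + ((-165494 + 32761 - 44526) + 59008) = 2 + (-177259 + 59008) = 2 - 118251 = -118249)
T + J = -1570247 - 118249 = -1688496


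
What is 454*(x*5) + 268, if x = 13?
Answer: 29778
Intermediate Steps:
454*(x*5) + 268 = 454*(13*5) + 268 = 454*65 + 268 = 29510 + 268 = 29778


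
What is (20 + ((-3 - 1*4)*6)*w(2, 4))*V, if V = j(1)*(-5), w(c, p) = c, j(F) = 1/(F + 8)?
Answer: 320/9 ≈ 35.556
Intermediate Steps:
j(F) = 1/(8 + F)
V = -5/9 (V = -5/(8 + 1) = -5/9 ≈ -0.55556)
(20 + ((-3 - 1*4)*6)*w(2, 4))*V = (20 + ((-3 - 1*4)*6)*2)*(-5/9) = (20 + ((-3 - 4)*6)*2)*(-5/9) = (20 - 7*6*2)*(-5/9) = (20 - 42*2)*(-5/9) = (20 - 84)*(-5/9) = -64*(-5/9) = 320/9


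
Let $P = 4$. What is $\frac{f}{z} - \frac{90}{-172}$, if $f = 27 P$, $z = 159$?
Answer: $\frac{5481}{4558} \approx 1.2025$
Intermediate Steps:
$f = 108$ ($f = 27 \cdot 4 = 108$)
$\frac{f}{z} - \frac{90}{-172} = \frac{108}{159} - \frac{90}{-172} = 108 \cdot \frac{1}{159} - - \frac{45}{86} = \frac{36}{53} + \frac{45}{86} = \frac{5481}{4558}$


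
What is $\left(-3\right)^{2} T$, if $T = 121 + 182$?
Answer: $2727$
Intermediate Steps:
$T = 303$
$\left(-3\right)^{2} T = \left(-3\right)^{2} \cdot 303 = 9 \cdot 303 = 2727$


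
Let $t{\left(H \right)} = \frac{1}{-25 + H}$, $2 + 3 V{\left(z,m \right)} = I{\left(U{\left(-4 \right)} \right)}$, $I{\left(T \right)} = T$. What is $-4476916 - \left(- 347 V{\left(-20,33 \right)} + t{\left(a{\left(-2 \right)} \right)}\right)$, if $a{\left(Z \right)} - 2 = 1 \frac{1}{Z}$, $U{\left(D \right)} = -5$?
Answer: $- \frac{631359313}{141} \approx -4.4777 \cdot 10^{6}$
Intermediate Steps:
$V{\left(z,m \right)} = - \frac{7}{3}$ ($V{\left(z,m \right)} = - \frac{2}{3} + \frac{1}{3} \left(-5\right) = - \frac{2}{3} - \frac{5}{3} = - \frac{7}{3}$)
$a{\left(Z \right)} = 2 + \frac{1}{Z}$ ($a{\left(Z \right)} = 2 + 1 \frac{1}{Z} = 2 + \frac{1}{Z}$)
$-4476916 - \left(- 347 V{\left(-20,33 \right)} + t{\left(a{\left(-2 \right)} \right)}\right) = -4476916 - \left(\left(-347\right) \left(- \frac{7}{3}\right) + \frac{1}{-25 + \left(2 + \frac{1}{-2}\right)}\right) = -4476916 - \left(\frac{2429}{3} + \frac{1}{-25 + \left(2 - \frac{1}{2}\right)}\right) = -4476916 - \left(\frac{2429}{3} + \frac{1}{-25 + \frac{3}{2}}\right) = -4476916 - \left(\frac{2429}{3} + \frac{1}{- \frac{47}{2}}\right) = -4476916 - \left(\frac{2429}{3} - \frac{2}{47}\right) = -4476916 - \frac{114157}{141} = - \frac{631359313}{141}$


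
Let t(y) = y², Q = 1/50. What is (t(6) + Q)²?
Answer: 3243601/2500 ≈ 1297.4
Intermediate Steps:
Q = 1/50 ≈ 0.020000
(t(6) + Q)² = (6² + 1/50)² = (36 + 1/50)² = (1801/50)² = 3243601/2500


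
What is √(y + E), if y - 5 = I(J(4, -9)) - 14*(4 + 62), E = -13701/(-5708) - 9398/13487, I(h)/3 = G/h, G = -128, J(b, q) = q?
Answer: 5*I*√466514817191823765/115475694 ≈ 29.574*I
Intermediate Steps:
I(h) = -384/h (I(h) = 3*(-128/h) = -384/h)
E = 131141603/76983796 (E = -13701*(-1/5708) - 9398*1/13487 = 13701/5708 - 9398/13487 = 131141603/76983796 ≈ 1.7035)
y = -2629/3 (y = 5 + (-384/(-9) - 14*(4 + 62)) = 5 + (-384*(-⅑) - 14*66) = 5 + (128/3 - 924) = 5 - 2644/3 = -2629/3 ≈ -876.33)
√(y + E) = √(-2629/3 + 131141603/76983796) = √(-201996974875/230951388) = 5*I*√466514817191823765/115475694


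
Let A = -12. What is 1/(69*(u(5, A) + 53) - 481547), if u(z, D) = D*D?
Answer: -1/467954 ≈ -2.1370e-6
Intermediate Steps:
u(z, D) = D²
1/(69*(u(5, A) + 53) - 481547) = 1/(69*((-12)² + 53) - 481547) = 1/(69*(144 + 53) - 481547) = 1/(69*197 - 481547) = 1/(13593 - 481547) = 1/(-467954) = -1/467954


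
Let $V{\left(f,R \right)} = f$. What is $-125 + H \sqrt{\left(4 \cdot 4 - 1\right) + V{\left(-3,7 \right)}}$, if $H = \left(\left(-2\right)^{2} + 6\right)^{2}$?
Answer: $-125 + 200 \sqrt{3} \approx 221.41$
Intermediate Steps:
$H = 100$ ($H = \left(4 + 6\right)^{2} = 10^{2} = 100$)
$-125 + H \sqrt{\left(4 \cdot 4 - 1\right) + V{\left(-3,7 \right)}} = -125 + 100 \sqrt{\left(4 \cdot 4 - 1\right) - 3} = -125 + 100 \sqrt{\left(16 - 1\right) - 3} = -125 + 100 \sqrt{15 - 3} = -125 + 100 \sqrt{12} = -125 + 100 \cdot 2 \sqrt{3} = -125 + 200 \sqrt{3}$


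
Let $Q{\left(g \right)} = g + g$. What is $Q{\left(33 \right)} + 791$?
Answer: $857$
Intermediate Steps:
$Q{\left(g \right)} = 2 g$
$Q{\left(33 \right)} + 791 = 2 \cdot 33 + 791 = 66 + 791 = 857$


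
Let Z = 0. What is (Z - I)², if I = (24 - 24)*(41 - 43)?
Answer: 0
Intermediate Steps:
I = 0 (I = 0*(-2) = 0)
(Z - I)² = (0 - 1*0)² = (0 + 0)² = 0² = 0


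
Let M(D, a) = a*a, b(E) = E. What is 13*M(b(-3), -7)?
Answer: 637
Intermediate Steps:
M(D, a) = a²
13*M(b(-3), -7) = 13*(-7)² = 13*49 = 637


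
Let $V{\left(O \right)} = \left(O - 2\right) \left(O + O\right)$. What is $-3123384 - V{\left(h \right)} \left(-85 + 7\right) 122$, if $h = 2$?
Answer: $-3123384$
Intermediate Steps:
$V{\left(O \right)} = 2 O \left(-2 + O\right)$ ($V{\left(O \right)} = \left(-2 + O\right) 2 O = 2 O \left(-2 + O\right)$)
$-3123384 - V{\left(h \right)} \left(-85 + 7\right) 122 = -3123384 - 2 \cdot 2 \left(-2 + 2\right) \left(-85 + 7\right) 122 = -3123384 - 2 \cdot 2 \cdot 0 \left(-78\right) 122 = -3123384 - 0 \left(-78\right) 122 = -3123384 - 0 \cdot 122 = -3123384 - 0 = -3123384 + 0 = -3123384$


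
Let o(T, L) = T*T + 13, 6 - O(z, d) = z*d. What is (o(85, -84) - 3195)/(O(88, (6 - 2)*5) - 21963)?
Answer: -4043/23717 ≈ -0.17047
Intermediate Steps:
O(z, d) = 6 - d*z (O(z, d) = 6 - z*d = 6 - d*z)
o(T, L) = 13 + T² (o(T, L) = T² + 13 = 13 + T²)
(o(85, -84) - 3195)/(O(88, (6 - 2)*5) - 21963) = ((13 + 85²) - 3195)/((6 - 1*(6 - 2)*5*88) - 21963) = ((13 + 7225) - 3195)/((6 - 1*4*5*88) - 21963) = (7238 - 3195)/((6 - 1*20*88) - 21963) = 4043/((6 - 1760) - 21963) = 4043/(-1754 - 21963) = 4043/(-23717) = 4043*(-1/23717) = -4043/23717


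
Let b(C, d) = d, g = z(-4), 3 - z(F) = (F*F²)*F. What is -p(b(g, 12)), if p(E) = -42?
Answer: 42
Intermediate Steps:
z(F) = 3 - F⁴ (z(F) = 3 - F*F²*F = 3 - F³*F = 3 - F⁴)
g = -253 (g = 3 - 1*(-4)⁴ = 3 - 1*256 = 3 - 256 = -253)
-p(b(g, 12)) = -1*(-42) = 42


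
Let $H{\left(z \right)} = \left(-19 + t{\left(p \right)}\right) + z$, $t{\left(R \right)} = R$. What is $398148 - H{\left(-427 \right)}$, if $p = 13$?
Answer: $398581$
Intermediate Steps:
$H{\left(z \right)} = -6 + z$ ($H{\left(z \right)} = \left(-19 + 13\right) + z = -6 + z$)
$398148 - H{\left(-427 \right)} = 398148 - \left(-6 - 427\right) = 398148 - -433 = 398148 + 433 = 398581$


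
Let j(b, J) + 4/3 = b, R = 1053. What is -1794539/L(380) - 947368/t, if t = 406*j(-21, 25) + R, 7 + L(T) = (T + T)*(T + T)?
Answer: 1598433274495/13887068499 ≈ 115.10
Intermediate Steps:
L(T) = -7 + 4*T² (L(T) = -7 + (T + T)*(T + T) = -7 + (2*T)*(2*T) = -7 + 4*T²)
j(b, J) = -4/3 + b
t = -24043/3 (t = 406*(-4/3 - 21) + 1053 = 406*(-67/3) + 1053 = -27202/3 + 1053 = -24043/3 ≈ -8014.3)
-1794539/L(380) - 947368/t = -1794539/(-7 + 4*380²) - 947368/(-24043/3) = -1794539/(-7 + 4*144400) - 947368*(-3/24043) = -1794539/(-7 + 577600) + 2842104/24043 = -1794539/577593 + 2842104/24043 = 1598433274495/13887068499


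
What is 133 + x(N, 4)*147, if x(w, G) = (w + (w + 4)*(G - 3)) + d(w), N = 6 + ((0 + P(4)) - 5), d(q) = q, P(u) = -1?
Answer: 721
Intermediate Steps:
N = 0 (N = 6 + ((0 - 1) - 5) = 6 + (-1 - 5) = 6 - 6 = 0)
x(w, G) = 2*w + (-3 + G)*(4 + w) (x(w, G) = (w + (w + 4)*(G - 3)) + w = (w + (4 + w)*(-3 + G)) + w = (w + (-3 + G)*(4 + w)) + w = 2*w + (-3 + G)*(4 + w))
133 + x(N, 4)*147 = 133 + (-12 - 1*0 + 4*4 + 4*0)*147 = 133 + (-12 + 0 + 16 + 0)*147 = 133 + 4*147 = 133 + 588 = 721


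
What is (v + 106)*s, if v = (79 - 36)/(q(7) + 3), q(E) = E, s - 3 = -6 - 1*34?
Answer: -40811/10 ≈ -4081.1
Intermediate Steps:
s = -37 (s = 3 + (-6 - 1*34) = 3 + (-6 - 34) = 3 - 40 = -37)
v = 43/10 (v = (79 - 36)/(7 + 3) = 43/10 ≈ 4.3000)
(v + 106)*s = (43/10 + 106)*(-37) = (1103/10)*(-37) = -40811/10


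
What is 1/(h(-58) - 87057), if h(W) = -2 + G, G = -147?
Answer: -1/87206 ≈ -1.1467e-5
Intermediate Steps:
h(W) = -149 (h(W) = -2 - 147 = -149)
1/(h(-58) - 87057) = 1/(-149 - 87057) = 1/(-87206) = -1/87206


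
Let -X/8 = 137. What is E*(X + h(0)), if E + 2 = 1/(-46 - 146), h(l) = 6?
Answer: 209825/96 ≈ 2185.7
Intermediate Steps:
X = -1096 (X = -8*137 = -1096)
E = -385/192 (E = -2 + 1/(-46 - 146) = -2 + 1/(-192) = -2 - 1/192 = -385/192 ≈ -2.0052)
E*(X + h(0)) = -385*(-1096 + 6)/192 = -385/192*(-1090) = 209825/96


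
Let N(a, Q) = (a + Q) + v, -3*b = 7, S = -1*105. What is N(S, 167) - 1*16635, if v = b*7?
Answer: -49768/3 ≈ -16589.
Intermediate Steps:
S = -105
b = -7/3 (b = -1/3*7 = -7/3 ≈ -2.3333)
v = -49/3 (v = -7/3*7 = -49/3 ≈ -16.333)
N(a, Q) = -49/3 + Q + a (N(a, Q) = (a + Q) - 49/3 = (Q + a) - 49/3 = -49/3 + Q + a)
N(S, 167) - 1*16635 = (-49/3 + 167 - 105) - 1*16635 = 137/3 - 16635 = -49768/3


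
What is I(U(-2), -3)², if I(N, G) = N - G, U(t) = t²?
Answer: 49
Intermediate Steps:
I(U(-2), -3)² = ((-2)² - 1*(-3))² = (4 + 3)² = 7² = 49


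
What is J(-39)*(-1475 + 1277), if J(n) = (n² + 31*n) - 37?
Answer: -54450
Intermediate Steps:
J(n) = -37 + n² + 31*n
J(-39)*(-1475 + 1277) = (-37 + (-39)² + 31*(-39))*(-1475 + 1277) = (-37 + 1521 - 1209)*(-198) = 275*(-198) = -54450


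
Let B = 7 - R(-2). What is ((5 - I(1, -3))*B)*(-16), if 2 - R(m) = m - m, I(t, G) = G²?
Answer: 320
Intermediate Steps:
R(m) = 2 (R(m) = 2 - (m - m) = 2 - 1*0 = 2 + 0 = 2)
B = 5 (B = 7 - 1*2 = 7 - 2 = 5)
((5 - I(1, -3))*B)*(-16) = ((5 - 1*(-3)²)*5)*(-16) = ((5 - 1*9)*5)*(-16) = ((5 - 9)*5)*(-16) = -4*5*(-16) = -20*(-16) = 320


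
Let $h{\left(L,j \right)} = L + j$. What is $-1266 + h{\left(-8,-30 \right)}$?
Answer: $-1304$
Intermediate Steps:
$-1266 + h{\left(-8,-30 \right)} = -1266 - 38 = -1304$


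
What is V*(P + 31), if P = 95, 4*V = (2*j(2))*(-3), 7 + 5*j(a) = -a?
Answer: 1701/5 ≈ 340.20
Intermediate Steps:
j(a) = -7/5 - a/5 (j(a) = -7/5 + (-a)/5 = -7/5 - a/5)
V = 27/10 (V = ((2*(-7/5 - ⅕*2))*(-3))/4 = ((2*(-7/5 - ⅖))*(-3))/4 = ((2*(-9/5))*(-3))/4 = (-18/5*(-3))/4 = (¼)*(54/5) = 27/10 ≈ 2.7000)
V*(P + 31) = 27*(95 + 31)/10 = (27/10)*126 = 1701/5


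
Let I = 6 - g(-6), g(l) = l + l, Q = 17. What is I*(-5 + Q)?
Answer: 216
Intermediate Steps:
g(l) = 2*l
I = 18 (I = 6 - 2*(-6) = 6 - 1*(-12) = 6 + 12 = 18)
I*(-5 + Q) = 18*(-5 + 17) = 18*12 = 216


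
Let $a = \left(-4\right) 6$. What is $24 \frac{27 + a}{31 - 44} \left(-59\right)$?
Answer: $\frac{4248}{13} \approx 326.77$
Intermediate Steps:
$a = -24$
$24 \frac{27 + a}{31 - 44} \left(-59\right) = 24 \frac{27 - 24}{31 - 44} \left(-59\right) = 24 \frac{3}{-13} \left(-59\right) = 24 \cdot 3 \left(- \frac{1}{13}\right) \left(-59\right) = 24 \left(- \frac{3}{13}\right) \left(-59\right) = \left(- \frac{72}{13}\right) \left(-59\right) = \frac{4248}{13}$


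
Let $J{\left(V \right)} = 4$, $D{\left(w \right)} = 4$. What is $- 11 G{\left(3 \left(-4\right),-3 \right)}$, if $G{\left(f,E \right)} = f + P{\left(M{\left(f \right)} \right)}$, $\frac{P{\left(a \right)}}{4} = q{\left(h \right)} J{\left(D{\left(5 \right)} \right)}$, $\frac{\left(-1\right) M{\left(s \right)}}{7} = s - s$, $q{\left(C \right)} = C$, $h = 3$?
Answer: $-396$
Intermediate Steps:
$M{\left(s \right)} = 0$ ($M{\left(s \right)} = - 7 \left(s - s\right) = \left(-7\right) 0 = 0$)
$P{\left(a \right)} = 48$ ($P{\left(a \right)} = 4 \cdot 3 \cdot 4 = 4 \cdot 12 = 48$)
$G{\left(f,E \right)} = 48 + f$ ($G{\left(f,E \right)} = f + 48 = 48 + f$)
$- 11 G{\left(3 \left(-4\right),-3 \right)} = - 11 \left(48 + 3 \left(-4\right)\right) = - 11 \left(48 - 12\right) = \left(-11\right) 36 = -396$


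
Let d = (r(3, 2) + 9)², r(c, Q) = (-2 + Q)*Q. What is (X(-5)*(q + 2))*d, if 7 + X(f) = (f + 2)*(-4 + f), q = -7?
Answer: -8100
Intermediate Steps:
r(c, Q) = Q*(-2 + Q)
X(f) = -7 + (-4 + f)*(2 + f) (X(f) = -7 + (f + 2)*(-4 + f) = -7 + (2 + f)*(-4 + f) = -7 + (-4 + f)*(2 + f))
d = 81 (d = (2*(-2 + 2) + 9)² = (2*0 + 9)² = (0 + 9)² = 9² = 81)
(X(-5)*(q + 2))*d = ((-15 + (-5)² - 2*(-5))*(-7 + 2))*81 = ((-15 + 25 + 10)*(-5))*81 = (20*(-5))*81 = -100*81 = -8100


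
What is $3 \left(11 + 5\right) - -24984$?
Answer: $25032$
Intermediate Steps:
$3 \left(11 + 5\right) - -24984 = 3 \cdot 16 + 24984 = 48 + 24984 = 25032$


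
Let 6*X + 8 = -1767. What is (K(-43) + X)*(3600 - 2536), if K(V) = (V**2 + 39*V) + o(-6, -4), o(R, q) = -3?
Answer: -404852/3 ≈ -1.3495e+5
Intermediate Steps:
X = -1775/6 (X = -4/3 + (1/6)*(-1767) = -4/3 - 589/2 = -1775/6 ≈ -295.83)
K(V) = -3 + V**2 + 39*V (K(V) = (V**2 + 39*V) - 3 = -3 + V**2 + 39*V)
(K(-43) + X)*(3600 - 2536) = ((-3 + (-43)**2 + 39*(-43)) - 1775/6)*(3600 - 2536) = ((-3 + 1849 - 1677) - 1775/6)*1064 = (169 - 1775/6)*1064 = -761/6*1064 = -404852/3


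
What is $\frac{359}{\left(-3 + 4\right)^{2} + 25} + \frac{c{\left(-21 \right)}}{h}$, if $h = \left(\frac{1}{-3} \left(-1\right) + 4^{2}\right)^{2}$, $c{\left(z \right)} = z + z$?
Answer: $\frac{121733}{8918} \approx 13.65$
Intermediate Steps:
$c{\left(z \right)} = 2 z$
$h = \frac{2401}{9}$ ($h = \left(\left(- \frac{1}{3}\right) \left(-1\right) + 16\right)^{2} = \left(\frac{1}{3} + 16\right)^{2} = \left(\frac{49}{3}\right)^{2} = \frac{2401}{9} \approx 266.78$)
$\frac{359}{\left(-3 + 4\right)^{2} + 25} + \frac{c{\left(-21 \right)}}{h} = \frac{359}{\left(-3 + 4\right)^{2} + 25} + \frac{2 \left(-21\right)}{\frac{2401}{9}} = \frac{359}{1^{2} + 25} - \frac{54}{343} = \frac{359}{1 + 25} - \frac{54}{343} = \frac{359}{26} - \frac{54}{343} = \frac{121733}{8918}$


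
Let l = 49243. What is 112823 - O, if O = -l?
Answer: 162066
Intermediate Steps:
O = -49243 (O = -1*49243 = -49243)
112823 - O = 112823 - 1*(-49243) = 112823 + 49243 = 162066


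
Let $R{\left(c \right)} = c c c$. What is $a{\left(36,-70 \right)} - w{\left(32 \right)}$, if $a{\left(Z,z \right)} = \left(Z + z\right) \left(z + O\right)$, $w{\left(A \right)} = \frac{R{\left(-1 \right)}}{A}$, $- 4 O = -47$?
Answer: $\frac{63377}{32} \approx 1980.5$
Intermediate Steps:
$O = \frac{47}{4}$ ($O = \left(- \frac{1}{4}\right) \left(-47\right) = \frac{47}{4} \approx 11.75$)
$R{\left(c \right)} = c^{3}$ ($R{\left(c \right)} = c^{2} c = c^{3}$)
$w{\left(A \right)} = - \frac{1}{A}$ ($w{\left(A \right)} = \frac{\left(-1\right)^{3}}{A} = - \frac{1}{A}$)
$a{\left(Z,z \right)} = \left(\frac{47}{4} + z\right) \left(Z + z\right)$ ($a{\left(Z,z \right)} = \left(Z + z\right) \left(z + \frac{47}{4}\right) = \left(Z + z\right) \left(\frac{47}{4} + z\right) = \left(\frac{47}{4} + z\right) \left(Z + z\right)$)
$a{\left(36,-70 \right)} - w{\left(32 \right)} = \left(\left(-70\right)^{2} + \frac{47}{4} \cdot 36 + \frac{47}{4} \left(-70\right) + 36 \left(-70\right)\right) - - \frac{1}{32} = \left(4900 + 423 - \frac{1645}{2} - 2520\right) - \left(-1\right) \frac{1}{32} = \frac{3961}{2} - - \frac{1}{32} = \frac{3961}{2} + \frac{1}{32} = \frac{63377}{32}$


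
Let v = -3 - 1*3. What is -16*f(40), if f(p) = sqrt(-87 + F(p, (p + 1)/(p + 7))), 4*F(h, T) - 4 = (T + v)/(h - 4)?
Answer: -4*I*sqrt(27367583)/141 ≈ -148.41*I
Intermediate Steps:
v = -6 (v = -3 - 3 = -6)
F(h, T) = 1 + (-6 + T)/(4*(-4 + h)) (F(h, T) = 1 + ((T - 6)/(h - 4))/4 = 1 + ((-6 + T)/(-4 + h))/4 = 1 + (-6 + T)/(4*(-4 + h)))
f(p) = sqrt(-87 + (-22 + 4*p + (1 + p)/(7 + p))/(4*(-4 + p))) (f(p) = sqrt(-87 + (-22 + (p + 1)/(p + 7) + 4*p)/(4*(-4 + p))) = sqrt(-87 + (-22 + (1 + p)/(7 + p) + 4*p)/(4*(-4 + p))) = sqrt(-87 + (-22 + 4*p + (1 + p)/(7 + p))/(4*(-4 + p))))
-16*f(40) = -8*sqrt((9591 - 1037*40 - 344*40**2)/(-28 + 40**2 + 3*40)) = -8*sqrt((9591 - 41480 - 344*1600)/(-28 + 1600 + 120)) = -8*sqrt((9591 - 41480 - 550400)/1692) = -8*sqrt((1/1692)*(-582289)) = -8*sqrt(-582289/1692) = -8*I*sqrt(27367583)/282 = -4*I*sqrt(27367583)/141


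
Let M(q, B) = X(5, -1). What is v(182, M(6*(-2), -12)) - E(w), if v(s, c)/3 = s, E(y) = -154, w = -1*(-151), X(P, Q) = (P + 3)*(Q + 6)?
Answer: 700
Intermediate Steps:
X(P, Q) = (3 + P)*(6 + Q)
M(q, B) = 40 (M(q, B) = 18 + 3*(-1) + 6*5 + 5*(-1) = 18 - 3 + 30 - 5 = 40)
w = 151
v(s, c) = 3*s
v(182, M(6*(-2), -12)) - E(w) = 3*182 - 1*(-154) = 546 + 154 = 700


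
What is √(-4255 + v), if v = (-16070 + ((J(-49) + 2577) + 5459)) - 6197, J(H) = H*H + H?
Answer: I*√16134 ≈ 127.02*I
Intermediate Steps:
J(H) = H + H² (J(H) = H² + H = H + H²)
v = -11879 (v = (-16070 + ((-49*(1 - 49) + 2577) + 5459)) - 6197 = (-16070 + ((-49*(-48) + 2577) + 5459)) - 6197 = (-16070 + ((2352 + 2577) + 5459)) - 6197 = (-16070 + (4929 + 5459)) - 6197 = (-16070 + 10388) - 6197 = -5682 - 6197 = -11879)
√(-4255 + v) = √(-4255 - 11879) = √(-16134) = I*√16134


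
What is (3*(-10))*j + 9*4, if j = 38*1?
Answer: -1104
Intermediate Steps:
j = 38
(3*(-10))*j + 9*4 = (3*(-10))*38 + 9*4 = -30*38 + 36 = -1140 + 36 = -1104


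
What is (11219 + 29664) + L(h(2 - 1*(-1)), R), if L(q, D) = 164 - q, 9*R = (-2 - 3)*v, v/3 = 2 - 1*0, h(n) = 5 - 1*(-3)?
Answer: 41039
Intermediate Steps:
h(n) = 8 (h(n) = 5 + 3 = 8)
v = 6 (v = 3*(2 - 1*0) = 3*(2 + 0) = 3*2 = 6)
R = -10/3 (R = ((-2 - 3)*6)/9 = (-5*6)/9 = (⅑)*(-30) = -10/3 ≈ -3.3333)
(11219 + 29664) + L(h(2 - 1*(-1)), R) = (11219 + 29664) + (164 - 1*8) = 40883 + (164 - 8) = 40883 + 156 = 41039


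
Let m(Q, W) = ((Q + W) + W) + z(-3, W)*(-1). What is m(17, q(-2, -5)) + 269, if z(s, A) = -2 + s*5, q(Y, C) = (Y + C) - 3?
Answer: 283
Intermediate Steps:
q(Y, C) = -3 + C + Y (q(Y, C) = (C + Y) - 3 = -3 + C + Y)
z(s, A) = -2 + 5*s
m(Q, W) = 17 + Q + 2*W (m(Q, W) = ((Q + W) + W) + (-2 + 5*(-3))*(-1) = (Q + 2*W) + (-2 - 15)*(-1) = (Q + 2*W) - 17*(-1) = (Q + 2*W) + 17 = 17 + Q + 2*W)
m(17, q(-2, -5)) + 269 = (17 + 17 + 2*(-3 - 5 - 2)) + 269 = (17 + 17 + 2*(-10)) + 269 = (17 + 17 - 20) + 269 = 14 + 269 = 283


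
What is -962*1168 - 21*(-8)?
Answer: -1123448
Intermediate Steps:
-962*1168 - 21*(-8) = -1123616 + 168 = -1123448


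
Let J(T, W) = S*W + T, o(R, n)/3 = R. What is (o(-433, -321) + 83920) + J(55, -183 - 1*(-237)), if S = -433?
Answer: 59294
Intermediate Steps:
o(R, n) = 3*R
J(T, W) = T - 433*W (J(T, W) = -433*W + T = T - 433*W)
(o(-433, -321) + 83920) + J(55, -183 - 1*(-237)) = (3*(-433) + 83920) + (55 - 433*(-183 - 1*(-237))) = (-1299 + 83920) + (55 - 433*(-183 + 237)) = 82621 + (55 - 433*54) = 82621 + (55 - 23382) = 82621 - 23327 = 59294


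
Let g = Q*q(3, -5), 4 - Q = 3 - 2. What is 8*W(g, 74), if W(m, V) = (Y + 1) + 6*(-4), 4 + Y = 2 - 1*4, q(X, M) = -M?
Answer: -232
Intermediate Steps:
Q = 3 (Q = 4 - (3 - 2) = 4 - 1*1 = 4 - 1 = 3)
Y = -6 (Y = -4 + (2 - 1*4) = -4 + (2 - 4) = -4 - 2 = -6)
g = 15 (g = 3*(-1*(-5)) = 3*5 = 15)
W(m, V) = -29 (W(m, V) = (-6 + 1) + 6*(-4) = -5 - 24 = -29)
8*W(g, 74) = 8*(-29) = -232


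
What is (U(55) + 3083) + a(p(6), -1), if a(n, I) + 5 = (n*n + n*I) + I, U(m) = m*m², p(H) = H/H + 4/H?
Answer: 1525078/9 ≈ 1.6945e+5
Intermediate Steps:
p(H) = 1 + 4/H
U(m) = m³
a(n, I) = -5 + I + n² + I*n (a(n, I) = -5 + ((n*n + n*I) + I) = -5 + ((n² + I*n) + I) = -5 + (I + n² + I*n) = -5 + I + n² + I*n)
(U(55) + 3083) + a(p(6), -1) = (55³ + 3083) + (-5 - 1 + ((4 + 6)/6)² - (4 + 6)/6) = (166375 + 3083) + (-5 - 1 + ((⅙)*10)² - 10/6) = 169458 + (-5 - 1 + (5/3)² - 1*5/3) = 169458 + (-5 - 1 + 25/9 - 5/3) = 169458 - 44/9 = 1525078/9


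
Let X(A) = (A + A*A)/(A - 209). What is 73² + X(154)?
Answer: 4895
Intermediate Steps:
X(A) = (A + A²)/(-209 + A)
73² + X(154) = 73² + 154*(1 + 154)/(-209 + 154) = 5329 + 154*155/(-55) = 5329 + 154*(-1/55)*155 = 5329 - 434 = 4895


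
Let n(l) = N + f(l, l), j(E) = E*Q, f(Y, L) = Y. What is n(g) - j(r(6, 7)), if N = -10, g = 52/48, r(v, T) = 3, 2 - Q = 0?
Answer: -179/12 ≈ -14.917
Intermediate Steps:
Q = 2 (Q = 2 - 1*0 = 2 + 0 = 2)
g = 13/12 (g = 52*(1/48) = 13/12 ≈ 1.0833)
j(E) = 2*E (j(E) = E*2 = 2*E)
n(l) = -10 + l
n(g) - j(r(6, 7)) = (-10 + 13/12) - 2*3 = -107/12 - 1*6 = -107/12 - 6 = -179/12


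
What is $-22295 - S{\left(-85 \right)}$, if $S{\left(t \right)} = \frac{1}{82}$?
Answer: $- \frac{1828191}{82} \approx -22295.0$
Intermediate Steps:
$S{\left(t \right)} = \frac{1}{82}$
$-22295 - S{\left(-85 \right)} = -22295 - \frac{1}{82} = - \frac{1828191}{82}$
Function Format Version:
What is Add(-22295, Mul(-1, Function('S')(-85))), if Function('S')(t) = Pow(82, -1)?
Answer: Rational(-1828191, 82) ≈ -22295.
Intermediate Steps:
Function('S')(t) = Rational(1, 82)
Add(-22295, Mul(-1, Function('S')(-85))) = Add(-22295, Mul(-1, Rational(1, 82))) = Add(-22295, Rational(-1, 82)) = Rational(-1828191, 82)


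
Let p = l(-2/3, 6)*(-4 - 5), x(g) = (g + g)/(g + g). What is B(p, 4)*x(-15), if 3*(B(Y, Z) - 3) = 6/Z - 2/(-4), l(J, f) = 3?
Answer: 11/3 ≈ 3.6667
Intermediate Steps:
x(g) = 1 (x(g) = (2*g)/((2*g)) = (2*g)*(1/(2*g)) = 1)
p = -27 (p = 3*(-4 - 5) = 3*(-9) = -27)
B(Y, Z) = 19/6 + 2/Z (B(Y, Z) = 3 + (6/Z - 2/(-4))/3 = 3 + (6/Z - 2*(-¼))/3 = 3 + (6/Z + ½)/3 = 3 + (½ + 6/Z)/3 = 3 + (⅙ + 2/Z) = 19/6 + 2/Z)
B(p, 4)*x(-15) = (19/6 + 2/4)*1 = (19/6 + 2*(¼))*1 = (19/6 + ½)*1 = (11/3)*1 = 11/3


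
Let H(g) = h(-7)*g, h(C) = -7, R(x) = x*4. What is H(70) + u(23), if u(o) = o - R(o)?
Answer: -559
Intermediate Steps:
R(x) = 4*x
H(g) = -7*g
u(o) = -3*o (u(o) = o - 4*o = -3*o)
H(70) + u(23) = -7*70 - 3*23 = -490 - 69 = -559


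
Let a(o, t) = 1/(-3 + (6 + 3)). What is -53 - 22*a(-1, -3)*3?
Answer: -64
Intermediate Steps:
a(o, t) = ⅙ (a(o, t) = 1/(-3 + 9) = 1/6 = ⅙)
-53 - 22*a(-1, -3)*3 = -53 - 11*3/3 = -53 - 22*½ = -53 - 11 = -64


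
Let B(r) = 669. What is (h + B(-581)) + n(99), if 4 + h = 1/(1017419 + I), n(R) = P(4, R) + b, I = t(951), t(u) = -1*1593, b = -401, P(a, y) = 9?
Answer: 277320499/1015826 ≈ 273.00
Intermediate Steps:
t(u) = -1593
I = -1593
n(R) = -392 (n(R) = 9 - 401 = -392)
h = -4063303/1015826 (h = -4 + 1/(1017419 - 1593) = -4 + 1/1015826 = -4063303/1015826 ≈ -4.0000)
(h + B(-581)) + n(99) = (-4063303/1015826 + 669) - 392 = 675524291/1015826 - 392 = 277320499/1015826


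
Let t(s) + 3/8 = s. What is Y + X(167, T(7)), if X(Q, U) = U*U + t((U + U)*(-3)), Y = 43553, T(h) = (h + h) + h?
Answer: 350941/8 ≈ 43868.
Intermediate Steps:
t(s) = -3/8 + s
T(h) = 3*h (T(h) = 2*h + h = 3*h)
X(Q, U) = -3/8 + U² - 6*U (X(Q, U) = U*U + (-3/8 + (U + U)*(-3)) = U² + (-3/8 + (2*U)*(-3)) = U² + (-3/8 - 6*U) = -3/8 + U² - 6*U)
Y + X(167, T(7)) = 43553 + (-3/8 + (3*7)² - 18*7) = 43553 + (-3/8 + 21² - 6*21) = 43553 + (-3/8 + 441 - 126) = 43553 + 2517/8 = 350941/8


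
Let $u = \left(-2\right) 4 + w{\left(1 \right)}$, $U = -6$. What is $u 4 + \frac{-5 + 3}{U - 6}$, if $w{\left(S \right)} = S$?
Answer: $- \frac{167}{6} \approx -27.833$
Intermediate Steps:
$u = -7$ ($u = \left(-2\right) 4 + 1 = -8 + 1 = -7$)
$u 4 + \frac{-5 + 3}{U - 6} = \left(-7\right) 4 + \frac{-5 + 3}{-6 - 6} = -28 - \frac{2}{-12} = -28 - - \frac{1}{6} = -28 + \frac{1}{6} = - \frac{167}{6}$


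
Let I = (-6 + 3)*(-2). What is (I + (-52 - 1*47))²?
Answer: 8649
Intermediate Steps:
I = 6 (I = -3*(-2) = 6)
(I + (-52 - 1*47))² = (6 + (-52 - 1*47))² = (6 + (-52 - 47))² = (6 - 99)² = (-93)² = 8649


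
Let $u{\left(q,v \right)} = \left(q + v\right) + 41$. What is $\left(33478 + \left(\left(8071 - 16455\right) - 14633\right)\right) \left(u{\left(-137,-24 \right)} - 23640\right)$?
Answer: $-248553360$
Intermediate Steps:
$u{\left(q,v \right)} = 41 + q + v$
$\left(33478 + \left(\left(8071 - 16455\right) - 14633\right)\right) \left(u{\left(-137,-24 \right)} - 23640\right) = \left(33478 + \left(\left(8071 - 16455\right) - 14633\right)\right) \left(\left(41 - 137 - 24\right) - 23640\right) = \left(33478 - 23017\right) \left(-120 - 23640\right) = \left(33478 - 23017\right) \left(-23760\right) = 10461 \left(-23760\right) = -248553360$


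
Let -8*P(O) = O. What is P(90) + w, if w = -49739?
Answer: -199001/4 ≈ -49750.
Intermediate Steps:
P(O) = -O/8
P(90) + w = -1/8*90 - 49739 = -45/4 - 49739 = -199001/4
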